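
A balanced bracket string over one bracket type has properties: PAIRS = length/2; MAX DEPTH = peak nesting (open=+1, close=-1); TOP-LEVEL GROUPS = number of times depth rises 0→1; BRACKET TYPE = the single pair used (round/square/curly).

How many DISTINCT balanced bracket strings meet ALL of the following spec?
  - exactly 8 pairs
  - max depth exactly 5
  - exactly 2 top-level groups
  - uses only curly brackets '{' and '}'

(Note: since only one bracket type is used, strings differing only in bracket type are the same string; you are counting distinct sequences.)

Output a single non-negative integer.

Spec: pairs=8 depth=5 groups=2
Count(depth <= 5) = 407
Count(depth <= 4) = 323
Count(depth == 5) = 407 - 323 = 84

Answer: 84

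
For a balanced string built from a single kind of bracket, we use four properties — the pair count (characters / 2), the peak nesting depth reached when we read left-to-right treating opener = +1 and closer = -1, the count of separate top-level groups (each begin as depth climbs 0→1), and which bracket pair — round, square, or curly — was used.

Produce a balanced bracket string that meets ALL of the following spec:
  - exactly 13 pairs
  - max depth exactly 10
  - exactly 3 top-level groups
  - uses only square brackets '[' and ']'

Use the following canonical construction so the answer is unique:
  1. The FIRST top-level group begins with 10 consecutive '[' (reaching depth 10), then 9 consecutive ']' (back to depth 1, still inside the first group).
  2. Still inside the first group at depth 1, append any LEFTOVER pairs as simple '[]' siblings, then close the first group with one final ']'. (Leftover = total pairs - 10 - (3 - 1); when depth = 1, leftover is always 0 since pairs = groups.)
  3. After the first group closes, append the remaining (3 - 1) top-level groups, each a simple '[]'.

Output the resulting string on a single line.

Spec: pairs=13 depth=10 groups=3
Leftover pairs = 13 - 10 - (3-1) = 1
First group: deep chain of depth 10 + 1 sibling pairs
Remaining 2 groups: simple '[]' each

Answer: [[[[[[[[[[]]]]]]]]][]][][]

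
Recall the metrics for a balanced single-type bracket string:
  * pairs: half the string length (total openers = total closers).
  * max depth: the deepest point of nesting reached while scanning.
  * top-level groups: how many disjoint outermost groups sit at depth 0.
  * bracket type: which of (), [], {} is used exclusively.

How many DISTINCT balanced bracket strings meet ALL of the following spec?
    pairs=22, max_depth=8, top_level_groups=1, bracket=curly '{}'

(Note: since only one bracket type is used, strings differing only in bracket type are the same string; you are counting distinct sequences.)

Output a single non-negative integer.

Answer: 5201391077

Derivation:
Spec: pairs=22 depth=8 groups=1
Count(depth <= 8) = 16783118309
Count(depth <= 7) = 11581727232
Count(depth == 8) = 16783118309 - 11581727232 = 5201391077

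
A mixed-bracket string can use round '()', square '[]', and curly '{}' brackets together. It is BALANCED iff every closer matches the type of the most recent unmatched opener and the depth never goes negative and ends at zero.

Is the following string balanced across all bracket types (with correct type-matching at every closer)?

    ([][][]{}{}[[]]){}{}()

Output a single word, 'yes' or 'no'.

pos 0: push '('; stack = (
pos 1: push '['; stack = ([
pos 2: ']' matches '['; pop; stack = (
pos 3: push '['; stack = ([
pos 4: ']' matches '['; pop; stack = (
pos 5: push '['; stack = ([
pos 6: ']' matches '['; pop; stack = (
pos 7: push '{'; stack = ({
pos 8: '}' matches '{'; pop; stack = (
pos 9: push '{'; stack = ({
pos 10: '}' matches '{'; pop; stack = (
pos 11: push '['; stack = ([
pos 12: push '['; stack = ([[
pos 13: ']' matches '['; pop; stack = ([
pos 14: ']' matches '['; pop; stack = (
pos 15: ')' matches '('; pop; stack = (empty)
pos 16: push '{'; stack = {
pos 17: '}' matches '{'; pop; stack = (empty)
pos 18: push '{'; stack = {
pos 19: '}' matches '{'; pop; stack = (empty)
pos 20: push '('; stack = (
pos 21: ')' matches '('; pop; stack = (empty)
end: stack empty → VALID
Verdict: properly nested → yes

Answer: yes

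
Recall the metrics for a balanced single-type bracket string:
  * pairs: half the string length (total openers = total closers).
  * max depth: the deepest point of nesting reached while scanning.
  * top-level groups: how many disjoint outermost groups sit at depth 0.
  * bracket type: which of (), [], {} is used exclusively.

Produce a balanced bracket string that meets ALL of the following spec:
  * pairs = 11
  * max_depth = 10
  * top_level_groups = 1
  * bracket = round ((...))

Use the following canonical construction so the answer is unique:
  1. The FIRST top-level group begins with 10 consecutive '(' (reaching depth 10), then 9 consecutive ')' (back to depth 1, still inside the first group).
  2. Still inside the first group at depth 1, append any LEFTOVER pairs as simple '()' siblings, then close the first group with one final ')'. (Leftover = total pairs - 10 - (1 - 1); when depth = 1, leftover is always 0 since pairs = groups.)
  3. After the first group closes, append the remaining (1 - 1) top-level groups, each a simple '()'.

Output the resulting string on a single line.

Answer: (((((((((()))))))))())

Derivation:
Spec: pairs=11 depth=10 groups=1
Leftover pairs = 11 - 10 - (1-1) = 1
First group: deep chain of depth 10 + 1 sibling pairs
Remaining 0 groups: simple '()' each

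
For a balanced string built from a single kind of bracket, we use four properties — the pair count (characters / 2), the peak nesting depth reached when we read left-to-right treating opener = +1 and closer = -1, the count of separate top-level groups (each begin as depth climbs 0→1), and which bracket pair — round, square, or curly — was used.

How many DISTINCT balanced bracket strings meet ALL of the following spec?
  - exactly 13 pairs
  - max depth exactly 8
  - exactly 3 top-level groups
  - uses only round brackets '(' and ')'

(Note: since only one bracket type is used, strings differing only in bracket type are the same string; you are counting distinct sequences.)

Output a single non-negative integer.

Spec: pairs=13 depth=8 groups=3
Count(depth <= 8) = 148662
Count(depth <= 7) = 145926
Count(depth == 8) = 148662 - 145926 = 2736

Answer: 2736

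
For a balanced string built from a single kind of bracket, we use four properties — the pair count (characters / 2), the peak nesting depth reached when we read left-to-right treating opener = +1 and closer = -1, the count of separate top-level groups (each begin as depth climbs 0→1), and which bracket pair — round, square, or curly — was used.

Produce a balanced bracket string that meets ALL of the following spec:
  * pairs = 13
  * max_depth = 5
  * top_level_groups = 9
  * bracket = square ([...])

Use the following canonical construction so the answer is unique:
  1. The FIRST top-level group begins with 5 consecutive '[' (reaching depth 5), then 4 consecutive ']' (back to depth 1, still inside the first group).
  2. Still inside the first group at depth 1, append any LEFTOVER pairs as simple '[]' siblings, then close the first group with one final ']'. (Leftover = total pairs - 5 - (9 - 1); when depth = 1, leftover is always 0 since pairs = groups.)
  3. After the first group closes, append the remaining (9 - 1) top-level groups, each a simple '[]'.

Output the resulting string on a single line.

Answer: [[[[[]]]]][][][][][][][][]

Derivation:
Spec: pairs=13 depth=5 groups=9
Leftover pairs = 13 - 5 - (9-1) = 0
First group: deep chain of depth 5 + 0 sibling pairs
Remaining 8 groups: simple '[]' each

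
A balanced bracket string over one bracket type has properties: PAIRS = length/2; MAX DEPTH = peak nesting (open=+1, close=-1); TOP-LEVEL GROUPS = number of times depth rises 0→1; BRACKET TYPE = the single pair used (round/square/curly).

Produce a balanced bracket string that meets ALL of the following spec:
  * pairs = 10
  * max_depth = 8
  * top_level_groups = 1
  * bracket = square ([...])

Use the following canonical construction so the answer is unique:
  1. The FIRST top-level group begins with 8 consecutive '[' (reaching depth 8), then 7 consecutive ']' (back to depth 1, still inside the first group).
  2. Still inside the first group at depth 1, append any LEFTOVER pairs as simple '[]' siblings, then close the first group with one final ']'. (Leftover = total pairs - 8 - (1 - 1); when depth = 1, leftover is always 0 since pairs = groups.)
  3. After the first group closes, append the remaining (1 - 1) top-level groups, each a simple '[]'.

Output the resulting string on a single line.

Answer: [[[[[[[[]]]]]]][][]]

Derivation:
Spec: pairs=10 depth=8 groups=1
Leftover pairs = 10 - 8 - (1-1) = 2
First group: deep chain of depth 8 + 2 sibling pairs
Remaining 0 groups: simple '[]' each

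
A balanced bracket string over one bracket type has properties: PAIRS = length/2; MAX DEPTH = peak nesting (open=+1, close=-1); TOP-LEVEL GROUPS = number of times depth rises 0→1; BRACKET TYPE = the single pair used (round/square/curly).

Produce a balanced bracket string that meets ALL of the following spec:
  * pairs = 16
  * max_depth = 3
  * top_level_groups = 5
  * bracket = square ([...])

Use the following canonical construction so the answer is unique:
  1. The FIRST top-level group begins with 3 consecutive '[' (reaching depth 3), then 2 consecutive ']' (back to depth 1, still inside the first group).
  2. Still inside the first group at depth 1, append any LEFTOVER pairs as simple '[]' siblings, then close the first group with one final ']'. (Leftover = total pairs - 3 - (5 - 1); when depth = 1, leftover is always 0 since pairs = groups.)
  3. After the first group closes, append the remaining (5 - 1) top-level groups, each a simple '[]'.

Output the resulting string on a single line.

Spec: pairs=16 depth=3 groups=5
Leftover pairs = 16 - 3 - (5-1) = 9
First group: deep chain of depth 3 + 9 sibling pairs
Remaining 4 groups: simple '[]' each

Answer: [[[]][][][][][][][][][]][][][][]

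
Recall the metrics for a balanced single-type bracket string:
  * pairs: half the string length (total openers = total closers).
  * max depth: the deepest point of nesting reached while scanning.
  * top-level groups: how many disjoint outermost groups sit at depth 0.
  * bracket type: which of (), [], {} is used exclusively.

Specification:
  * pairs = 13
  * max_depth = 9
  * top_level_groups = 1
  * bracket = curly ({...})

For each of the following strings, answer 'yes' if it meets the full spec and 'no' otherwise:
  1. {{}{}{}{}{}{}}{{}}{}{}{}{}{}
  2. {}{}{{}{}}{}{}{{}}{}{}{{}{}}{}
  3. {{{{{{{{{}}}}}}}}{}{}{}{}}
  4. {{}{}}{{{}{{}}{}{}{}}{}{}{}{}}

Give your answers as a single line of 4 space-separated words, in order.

Answer: no no yes no

Derivation:
String 1 '{{}{}{}{}{}{}}{{}}{}{}{}{}{}': depth seq [1 2 1 2 1 2 1 2 1 2 1 2 1 0 1 2 1 0 1 0 1 0 1 0 1 0 1 0]
  -> pairs=14 depth=2 groups=7 -> no
String 2 '{}{}{{}{}}{}{}{{}}{}{}{{}{}}{}': depth seq [1 0 1 0 1 2 1 2 1 0 1 0 1 0 1 2 1 0 1 0 1 0 1 2 1 2 1 0 1 0]
  -> pairs=15 depth=2 groups=10 -> no
String 3 '{{{{{{{{{}}}}}}}}{}{}{}{}}': depth seq [1 2 3 4 5 6 7 8 9 8 7 6 5 4 3 2 1 2 1 2 1 2 1 2 1 0]
  -> pairs=13 depth=9 groups=1 -> yes
String 4 '{{}{}}{{{}{{}}{}{}{}}{}{}{}{}}': depth seq [1 2 1 2 1 0 1 2 3 2 3 4 3 2 3 2 3 2 3 2 1 2 1 2 1 2 1 2 1 0]
  -> pairs=15 depth=4 groups=2 -> no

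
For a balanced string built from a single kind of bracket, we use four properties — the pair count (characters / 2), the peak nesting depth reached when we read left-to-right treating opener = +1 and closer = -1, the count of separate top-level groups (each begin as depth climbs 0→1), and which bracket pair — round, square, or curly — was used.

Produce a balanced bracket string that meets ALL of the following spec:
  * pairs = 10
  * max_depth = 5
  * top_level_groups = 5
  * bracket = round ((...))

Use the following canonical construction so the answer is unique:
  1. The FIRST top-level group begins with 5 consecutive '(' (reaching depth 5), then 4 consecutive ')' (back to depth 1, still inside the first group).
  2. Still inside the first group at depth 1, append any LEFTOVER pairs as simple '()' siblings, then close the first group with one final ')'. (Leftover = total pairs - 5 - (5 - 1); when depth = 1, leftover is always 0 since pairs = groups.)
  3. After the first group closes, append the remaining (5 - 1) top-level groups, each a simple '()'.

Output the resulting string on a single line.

Answer: ((((())))())()()()()

Derivation:
Spec: pairs=10 depth=5 groups=5
Leftover pairs = 10 - 5 - (5-1) = 1
First group: deep chain of depth 5 + 1 sibling pairs
Remaining 4 groups: simple '()' each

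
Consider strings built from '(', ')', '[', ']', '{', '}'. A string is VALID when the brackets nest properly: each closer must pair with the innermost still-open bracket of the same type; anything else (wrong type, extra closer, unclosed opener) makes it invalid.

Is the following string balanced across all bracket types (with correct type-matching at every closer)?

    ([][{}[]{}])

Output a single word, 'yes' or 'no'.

Answer: yes

Derivation:
pos 0: push '('; stack = (
pos 1: push '['; stack = ([
pos 2: ']' matches '['; pop; stack = (
pos 3: push '['; stack = ([
pos 4: push '{'; stack = ([{
pos 5: '}' matches '{'; pop; stack = ([
pos 6: push '['; stack = ([[
pos 7: ']' matches '['; pop; stack = ([
pos 8: push '{'; stack = ([{
pos 9: '}' matches '{'; pop; stack = ([
pos 10: ']' matches '['; pop; stack = (
pos 11: ')' matches '('; pop; stack = (empty)
end: stack empty → VALID
Verdict: properly nested → yes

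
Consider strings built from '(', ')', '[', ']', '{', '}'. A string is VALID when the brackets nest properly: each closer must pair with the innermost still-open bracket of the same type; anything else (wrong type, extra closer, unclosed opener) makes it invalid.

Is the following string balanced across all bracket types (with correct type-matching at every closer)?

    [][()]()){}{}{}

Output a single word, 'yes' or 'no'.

pos 0: push '['; stack = [
pos 1: ']' matches '['; pop; stack = (empty)
pos 2: push '['; stack = [
pos 3: push '('; stack = [(
pos 4: ')' matches '('; pop; stack = [
pos 5: ']' matches '['; pop; stack = (empty)
pos 6: push '('; stack = (
pos 7: ')' matches '('; pop; stack = (empty)
pos 8: saw closer ')' but stack is empty → INVALID
Verdict: unmatched closer ')' at position 8 → no

Answer: no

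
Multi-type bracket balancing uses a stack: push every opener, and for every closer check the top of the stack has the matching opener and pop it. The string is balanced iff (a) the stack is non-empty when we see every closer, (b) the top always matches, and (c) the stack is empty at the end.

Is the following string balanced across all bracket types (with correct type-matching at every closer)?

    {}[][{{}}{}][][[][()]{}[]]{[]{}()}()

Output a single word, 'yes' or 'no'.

Answer: yes

Derivation:
pos 0: push '{'; stack = {
pos 1: '}' matches '{'; pop; stack = (empty)
pos 2: push '['; stack = [
pos 3: ']' matches '['; pop; stack = (empty)
pos 4: push '['; stack = [
pos 5: push '{'; stack = [{
pos 6: push '{'; stack = [{{
pos 7: '}' matches '{'; pop; stack = [{
pos 8: '}' matches '{'; pop; stack = [
pos 9: push '{'; stack = [{
pos 10: '}' matches '{'; pop; stack = [
pos 11: ']' matches '['; pop; stack = (empty)
pos 12: push '['; stack = [
pos 13: ']' matches '['; pop; stack = (empty)
pos 14: push '['; stack = [
pos 15: push '['; stack = [[
pos 16: ']' matches '['; pop; stack = [
pos 17: push '['; stack = [[
pos 18: push '('; stack = [[(
pos 19: ')' matches '('; pop; stack = [[
pos 20: ']' matches '['; pop; stack = [
pos 21: push '{'; stack = [{
pos 22: '}' matches '{'; pop; stack = [
pos 23: push '['; stack = [[
pos 24: ']' matches '['; pop; stack = [
pos 25: ']' matches '['; pop; stack = (empty)
pos 26: push '{'; stack = {
pos 27: push '['; stack = {[
pos 28: ']' matches '['; pop; stack = {
pos 29: push '{'; stack = {{
pos 30: '}' matches '{'; pop; stack = {
pos 31: push '('; stack = {(
pos 32: ')' matches '('; pop; stack = {
pos 33: '}' matches '{'; pop; stack = (empty)
pos 34: push '('; stack = (
pos 35: ')' matches '('; pop; stack = (empty)
end: stack empty → VALID
Verdict: properly nested → yes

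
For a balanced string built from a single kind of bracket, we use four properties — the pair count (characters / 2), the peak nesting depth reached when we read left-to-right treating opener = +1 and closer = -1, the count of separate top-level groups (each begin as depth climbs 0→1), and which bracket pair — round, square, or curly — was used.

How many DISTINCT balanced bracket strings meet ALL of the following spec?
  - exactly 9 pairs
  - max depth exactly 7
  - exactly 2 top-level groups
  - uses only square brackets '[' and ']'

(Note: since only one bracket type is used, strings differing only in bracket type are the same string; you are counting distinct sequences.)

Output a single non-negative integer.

Spec: pairs=9 depth=7 groups=2
Count(depth <= 7) = 1428
Count(depth <= 6) = 1404
Count(depth == 7) = 1428 - 1404 = 24

Answer: 24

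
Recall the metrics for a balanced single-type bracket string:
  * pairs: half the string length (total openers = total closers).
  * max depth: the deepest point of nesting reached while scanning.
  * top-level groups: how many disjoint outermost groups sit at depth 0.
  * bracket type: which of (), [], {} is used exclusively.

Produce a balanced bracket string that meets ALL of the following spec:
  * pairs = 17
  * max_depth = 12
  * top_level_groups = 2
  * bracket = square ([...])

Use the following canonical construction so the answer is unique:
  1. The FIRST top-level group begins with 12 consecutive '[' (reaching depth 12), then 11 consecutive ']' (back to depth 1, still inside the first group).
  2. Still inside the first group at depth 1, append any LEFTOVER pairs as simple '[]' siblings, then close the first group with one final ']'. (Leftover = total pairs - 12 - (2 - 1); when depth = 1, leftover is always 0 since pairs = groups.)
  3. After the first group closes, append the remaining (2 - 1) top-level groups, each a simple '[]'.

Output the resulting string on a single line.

Spec: pairs=17 depth=12 groups=2
Leftover pairs = 17 - 12 - (2-1) = 4
First group: deep chain of depth 12 + 4 sibling pairs
Remaining 1 groups: simple '[]' each

Answer: [[[[[[[[[[[[]]]]]]]]]]][][][][]][]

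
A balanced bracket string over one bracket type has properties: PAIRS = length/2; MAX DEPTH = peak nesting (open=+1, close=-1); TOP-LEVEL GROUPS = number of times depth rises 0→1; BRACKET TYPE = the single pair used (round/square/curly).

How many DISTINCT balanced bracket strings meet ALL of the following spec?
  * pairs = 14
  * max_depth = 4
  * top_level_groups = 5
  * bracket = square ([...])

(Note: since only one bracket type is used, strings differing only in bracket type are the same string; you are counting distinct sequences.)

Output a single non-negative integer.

Spec: pairs=14 depth=4 groups=5
Count(depth <= 4) = 111615
Count(depth <= 3) = 39520
Count(depth == 4) = 111615 - 39520 = 72095

Answer: 72095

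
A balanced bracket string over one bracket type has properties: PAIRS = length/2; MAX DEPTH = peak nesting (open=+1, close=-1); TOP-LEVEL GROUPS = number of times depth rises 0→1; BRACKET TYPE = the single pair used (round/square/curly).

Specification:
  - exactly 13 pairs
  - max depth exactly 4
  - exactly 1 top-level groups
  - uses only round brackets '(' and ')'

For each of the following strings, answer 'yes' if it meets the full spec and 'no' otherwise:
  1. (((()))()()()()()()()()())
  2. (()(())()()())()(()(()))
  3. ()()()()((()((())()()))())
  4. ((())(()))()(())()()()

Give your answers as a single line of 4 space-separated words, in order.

String 1 '(((()))()()()()()()()()())': depth seq [1 2 3 4 3 2 1 2 1 2 1 2 1 2 1 2 1 2 1 2 1 2 1 2 1 0]
  -> pairs=13 depth=4 groups=1 -> yes
String 2 '(()(())()()())()(()(()))': depth seq [1 2 1 2 3 2 1 2 1 2 1 2 1 0 1 0 1 2 1 2 3 2 1 0]
  -> pairs=12 depth=3 groups=3 -> no
String 3 '()()()()((()((())()()))())': depth seq [1 0 1 0 1 0 1 0 1 2 3 2 3 4 5 4 3 4 3 4 3 2 1 2 1 0]
  -> pairs=13 depth=5 groups=5 -> no
String 4 '((())(()))()(())()()()': depth seq [1 2 3 2 1 2 3 2 1 0 1 0 1 2 1 0 1 0 1 0 1 0]
  -> pairs=11 depth=3 groups=6 -> no

Answer: yes no no no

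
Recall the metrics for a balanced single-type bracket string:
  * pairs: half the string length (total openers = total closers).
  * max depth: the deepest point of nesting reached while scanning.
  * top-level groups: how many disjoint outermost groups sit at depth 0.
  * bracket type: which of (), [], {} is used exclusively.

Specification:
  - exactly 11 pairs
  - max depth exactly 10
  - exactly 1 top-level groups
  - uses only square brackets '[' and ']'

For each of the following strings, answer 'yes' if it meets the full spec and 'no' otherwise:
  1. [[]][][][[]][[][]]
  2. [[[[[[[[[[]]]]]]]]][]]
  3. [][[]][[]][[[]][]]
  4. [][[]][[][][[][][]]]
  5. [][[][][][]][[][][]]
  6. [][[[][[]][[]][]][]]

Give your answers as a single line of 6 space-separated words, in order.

Answer: no yes no no no no

Derivation:
String 1 '[[]][][][[]][[][]]': depth seq [1 2 1 0 1 0 1 0 1 2 1 0 1 2 1 2 1 0]
  -> pairs=9 depth=2 groups=5 -> no
String 2 '[[[[[[[[[[]]]]]]]]][]]': depth seq [1 2 3 4 5 6 7 8 9 10 9 8 7 6 5 4 3 2 1 2 1 0]
  -> pairs=11 depth=10 groups=1 -> yes
String 3 '[][[]][[]][[[]][]]': depth seq [1 0 1 2 1 0 1 2 1 0 1 2 3 2 1 2 1 0]
  -> pairs=9 depth=3 groups=4 -> no
String 4 '[][[]][[][][[][][]]]': depth seq [1 0 1 2 1 0 1 2 1 2 1 2 3 2 3 2 3 2 1 0]
  -> pairs=10 depth=3 groups=3 -> no
String 5 '[][[][][][]][[][][]]': depth seq [1 0 1 2 1 2 1 2 1 2 1 0 1 2 1 2 1 2 1 0]
  -> pairs=10 depth=2 groups=3 -> no
String 6 '[][[[][[]][[]][]][]]': depth seq [1 0 1 2 3 2 3 4 3 2 3 4 3 2 3 2 1 2 1 0]
  -> pairs=10 depth=4 groups=2 -> no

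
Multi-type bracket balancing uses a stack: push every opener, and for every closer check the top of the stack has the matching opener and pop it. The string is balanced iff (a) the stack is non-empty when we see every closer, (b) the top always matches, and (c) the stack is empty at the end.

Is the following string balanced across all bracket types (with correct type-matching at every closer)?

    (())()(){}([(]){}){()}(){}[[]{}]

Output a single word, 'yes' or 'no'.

Answer: no

Derivation:
pos 0: push '('; stack = (
pos 1: push '('; stack = ((
pos 2: ')' matches '('; pop; stack = (
pos 3: ')' matches '('; pop; stack = (empty)
pos 4: push '('; stack = (
pos 5: ')' matches '('; pop; stack = (empty)
pos 6: push '('; stack = (
pos 7: ')' matches '('; pop; stack = (empty)
pos 8: push '{'; stack = {
pos 9: '}' matches '{'; pop; stack = (empty)
pos 10: push '('; stack = (
pos 11: push '['; stack = ([
pos 12: push '('; stack = ([(
pos 13: saw closer ']' but top of stack is '(' (expected ')') → INVALID
Verdict: type mismatch at position 13: ']' closes '(' → no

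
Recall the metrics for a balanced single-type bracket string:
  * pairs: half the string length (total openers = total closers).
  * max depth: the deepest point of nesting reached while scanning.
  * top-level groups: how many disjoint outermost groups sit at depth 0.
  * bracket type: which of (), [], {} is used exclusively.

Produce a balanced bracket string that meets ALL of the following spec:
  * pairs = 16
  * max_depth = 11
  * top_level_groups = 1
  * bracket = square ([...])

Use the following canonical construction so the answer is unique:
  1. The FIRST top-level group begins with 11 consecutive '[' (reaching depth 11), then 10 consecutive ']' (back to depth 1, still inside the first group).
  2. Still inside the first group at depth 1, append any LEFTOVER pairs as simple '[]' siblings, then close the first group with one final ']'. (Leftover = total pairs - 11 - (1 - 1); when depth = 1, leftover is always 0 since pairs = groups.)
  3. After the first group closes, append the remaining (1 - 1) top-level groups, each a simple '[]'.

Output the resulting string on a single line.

Spec: pairs=16 depth=11 groups=1
Leftover pairs = 16 - 11 - (1-1) = 5
First group: deep chain of depth 11 + 5 sibling pairs
Remaining 0 groups: simple '[]' each

Answer: [[[[[[[[[[[]]]]]]]]]][][][][][]]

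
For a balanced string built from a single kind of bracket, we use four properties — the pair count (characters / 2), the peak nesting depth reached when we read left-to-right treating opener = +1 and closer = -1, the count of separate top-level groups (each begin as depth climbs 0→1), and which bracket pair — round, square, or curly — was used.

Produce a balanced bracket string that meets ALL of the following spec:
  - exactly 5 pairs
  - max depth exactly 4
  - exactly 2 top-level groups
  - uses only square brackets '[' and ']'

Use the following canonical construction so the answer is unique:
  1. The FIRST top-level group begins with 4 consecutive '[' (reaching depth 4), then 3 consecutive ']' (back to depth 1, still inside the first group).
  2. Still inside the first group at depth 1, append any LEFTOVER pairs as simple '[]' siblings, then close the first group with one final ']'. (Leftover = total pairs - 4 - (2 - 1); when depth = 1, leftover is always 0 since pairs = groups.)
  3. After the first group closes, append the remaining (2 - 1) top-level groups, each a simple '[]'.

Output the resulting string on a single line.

Spec: pairs=5 depth=4 groups=2
Leftover pairs = 5 - 4 - (2-1) = 0
First group: deep chain of depth 4 + 0 sibling pairs
Remaining 1 groups: simple '[]' each

Answer: [[[[]]]][]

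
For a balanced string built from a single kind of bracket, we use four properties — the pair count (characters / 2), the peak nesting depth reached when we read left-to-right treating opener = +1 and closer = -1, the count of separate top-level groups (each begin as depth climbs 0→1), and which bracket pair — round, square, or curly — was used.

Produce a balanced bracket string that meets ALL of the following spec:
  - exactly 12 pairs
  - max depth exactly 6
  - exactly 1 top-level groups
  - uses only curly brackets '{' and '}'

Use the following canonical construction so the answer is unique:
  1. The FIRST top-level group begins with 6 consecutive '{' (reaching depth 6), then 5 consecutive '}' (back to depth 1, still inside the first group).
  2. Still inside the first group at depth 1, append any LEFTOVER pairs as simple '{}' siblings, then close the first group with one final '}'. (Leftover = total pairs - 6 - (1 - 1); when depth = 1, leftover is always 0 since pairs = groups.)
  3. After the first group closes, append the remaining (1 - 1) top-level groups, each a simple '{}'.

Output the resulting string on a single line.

Spec: pairs=12 depth=6 groups=1
Leftover pairs = 12 - 6 - (1-1) = 6
First group: deep chain of depth 6 + 6 sibling pairs
Remaining 0 groups: simple '{}' each

Answer: {{{{{{}}}}}{}{}{}{}{}{}}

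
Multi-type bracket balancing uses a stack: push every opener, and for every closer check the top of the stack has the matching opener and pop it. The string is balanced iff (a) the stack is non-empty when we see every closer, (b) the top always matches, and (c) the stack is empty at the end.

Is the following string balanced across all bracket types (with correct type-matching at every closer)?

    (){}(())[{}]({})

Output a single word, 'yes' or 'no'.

pos 0: push '('; stack = (
pos 1: ')' matches '('; pop; stack = (empty)
pos 2: push '{'; stack = {
pos 3: '}' matches '{'; pop; stack = (empty)
pos 4: push '('; stack = (
pos 5: push '('; stack = ((
pos 6: ')' matches '('; pop; stack = (
pos 7: ')' matches '('; pop; stack = (empty)
pos 8: push '['; stack = [
pos 9: push '{'; stack = [{
pos 10: '}' matches '{'; pop; stack = [
pos 11: ']' matches '['; pop; stack = (empty)
pos 12: push '('; stack = (
pos 13: push '{'; stack = ({
pos 14: '}' matches '{'; pop; stack = (
pos 15: ')' matches '('; pop; stack = (empty)
end: stack empty → VALID
Verdict: properly nested → yes

Answer: yes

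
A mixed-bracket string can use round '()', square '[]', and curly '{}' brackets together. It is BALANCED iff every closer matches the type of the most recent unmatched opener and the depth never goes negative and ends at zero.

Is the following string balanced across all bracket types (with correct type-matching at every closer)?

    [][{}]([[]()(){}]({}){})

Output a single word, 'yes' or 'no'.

pos 0: push '['; stack = [
pos 1: ']' matches '['; pop; stack = (empty)
pos 2: push '['; stack = [
pos 3: push '{'; stack = [{
pos 4: '}' matches '{'; pop; stack = [
pos 5: ']' matches '['; pop; stack = (empty)
pos 6: push '('; stack = (
pos 7: push '['; stack = ([
pos 8: push '['; stack = ([[
pos 9: ']' matches '['; pop; stack = ([
pos 10: push '('; stack = ([(
pos 11: ')' matches '('; pop; stack = ([
pos 12: push '('; stack = ([(
pos 13: ')' matches '('; pop; stack = ([
pos 14: push '{'; stack = ([{
pos 15: '}' matches '{'; pop; stack = ([
pos 16: ']' matches '['; pop; stack = (
pos 17: push '('; stack = ((
pos 18: push '{'; stack = (({
pos 19: '}' matches '{'; pop; stack = ((
pos 20: ')' matches '('; pop; stack = (
pos 21: push '{'; stack = ({
pos 22: '}' matches '{'; pop; stack = (
pos 23: ')' matches '('; pop; stack = (empty)
end: stack empty → VALID
Verdict: properly nested → yes

Answer: yes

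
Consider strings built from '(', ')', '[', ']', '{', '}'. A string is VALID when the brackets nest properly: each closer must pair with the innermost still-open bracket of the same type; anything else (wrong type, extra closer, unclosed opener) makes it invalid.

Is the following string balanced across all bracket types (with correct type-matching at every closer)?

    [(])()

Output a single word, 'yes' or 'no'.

pos 0: push '['; stack = [
pos 1: push '('; stack = [(
pos 2: saw closer ']' but top of stack is '(' (expected ')') → INVALID
Verdict: type mismatch at position 2: ']' closes '(' → no

Answer: no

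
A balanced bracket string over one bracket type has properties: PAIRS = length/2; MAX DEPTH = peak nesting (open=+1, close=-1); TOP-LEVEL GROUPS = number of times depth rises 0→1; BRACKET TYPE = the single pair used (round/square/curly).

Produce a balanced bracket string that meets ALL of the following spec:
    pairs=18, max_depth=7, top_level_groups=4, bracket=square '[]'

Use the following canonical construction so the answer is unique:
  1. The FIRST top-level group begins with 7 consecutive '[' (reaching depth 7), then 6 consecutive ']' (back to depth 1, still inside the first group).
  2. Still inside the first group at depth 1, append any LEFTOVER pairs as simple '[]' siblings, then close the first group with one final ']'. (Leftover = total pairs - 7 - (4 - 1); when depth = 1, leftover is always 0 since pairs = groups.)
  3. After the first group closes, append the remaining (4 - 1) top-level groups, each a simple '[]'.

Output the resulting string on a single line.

Answer: [[[[[[[]]]]]][][][][][][][][]][][][]

Derivation:
Spec: pairs=18 depth=7 groups=4
Leftover pairs = 18 - 7 - (4-1) = 8
First group: deep chain of depth 7 + 8 sibling pairs
Remaining 3 groups: simple '[]' each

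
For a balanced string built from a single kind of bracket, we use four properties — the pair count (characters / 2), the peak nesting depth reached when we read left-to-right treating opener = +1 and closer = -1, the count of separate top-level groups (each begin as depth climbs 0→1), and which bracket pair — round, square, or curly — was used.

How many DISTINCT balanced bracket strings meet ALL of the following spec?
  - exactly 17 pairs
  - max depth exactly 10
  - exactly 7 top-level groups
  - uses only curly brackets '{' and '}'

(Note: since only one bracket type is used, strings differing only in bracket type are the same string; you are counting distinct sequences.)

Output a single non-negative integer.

Spec: pairs=17 depth=10 groups=7
Count(depth <= 10) = 2187178
Count(depth <= 9) = 2187017
Count(depth == 10) = 2187178 - 2187017 = 161

Answer: 161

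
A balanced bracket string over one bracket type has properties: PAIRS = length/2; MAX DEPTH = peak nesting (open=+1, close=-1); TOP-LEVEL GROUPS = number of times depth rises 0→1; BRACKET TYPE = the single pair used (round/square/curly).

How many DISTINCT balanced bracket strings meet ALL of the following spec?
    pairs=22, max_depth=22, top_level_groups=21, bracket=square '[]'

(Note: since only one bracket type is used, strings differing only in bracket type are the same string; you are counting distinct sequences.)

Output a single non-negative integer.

Answer: 0

Derivation:
Spec: pairs=22 depth=22 groups=21
Count(depth <= 22) = 21
Count(depth <= 21) = 21
Count(depth == 22) = 21 - 21 = 0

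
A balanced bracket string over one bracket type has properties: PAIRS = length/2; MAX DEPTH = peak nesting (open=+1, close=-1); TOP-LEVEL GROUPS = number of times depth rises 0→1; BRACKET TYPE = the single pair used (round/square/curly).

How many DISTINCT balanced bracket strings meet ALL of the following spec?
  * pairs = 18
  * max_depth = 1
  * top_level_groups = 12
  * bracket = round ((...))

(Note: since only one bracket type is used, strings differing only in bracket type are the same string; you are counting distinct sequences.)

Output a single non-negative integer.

Spec: pairs=18 depth=1 groups=12
Count(depth <= 1) = 0
Count(depth <= 0) = 0
Count(depth == 1) = 0 - 0 = 0

Answer: 0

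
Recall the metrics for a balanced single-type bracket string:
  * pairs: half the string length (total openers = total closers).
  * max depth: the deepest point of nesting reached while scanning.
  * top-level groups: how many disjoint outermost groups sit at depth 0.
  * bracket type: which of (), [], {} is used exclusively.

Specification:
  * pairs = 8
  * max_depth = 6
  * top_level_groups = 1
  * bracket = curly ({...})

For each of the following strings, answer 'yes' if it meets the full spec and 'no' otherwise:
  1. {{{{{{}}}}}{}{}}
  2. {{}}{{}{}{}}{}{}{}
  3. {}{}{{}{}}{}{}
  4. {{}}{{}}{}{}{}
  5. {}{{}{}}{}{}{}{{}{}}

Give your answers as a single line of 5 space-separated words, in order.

String 1 '{{{{{{}}}}}{}{}}': depth seq [1 2 3 4 5 6 5 4 3 2 1 2 1 2 1 0]
  -> pairs=8 depth=6 groups=1 -> yes
String 2 '{{}}{{}{}{}}{}{}{}': depth seq [1 2 1 0 1 2 1 2 1 2 1 0 1 0 1 0 1 0]
  -> pairs=9 depth=2 groups=5 -> no
String 3 '{}{}{{}{}}{}{}': depth seq [1 0 1 0 1 2 1 2 1 0 1 0 1 0]
  -> pairs=7 depth=2 groups=5 -> no
String 4 '{{}}{{}}{}{}{}': depth seq [1 2 1 0 1 2 1 0 1 0 1 0 1 0]
  -> pairs=7 depth=2 groups=5 -> no
String 5 '{}{{}{}}{}{}{}{{}{}}': depth seq [1 0 1 2 1 2 1 0 1 0 1 0 1 0 1 2 1 2 1 0]
  -> pairs=10 depth=2 groups=6 -> no

Answer: yes no no no no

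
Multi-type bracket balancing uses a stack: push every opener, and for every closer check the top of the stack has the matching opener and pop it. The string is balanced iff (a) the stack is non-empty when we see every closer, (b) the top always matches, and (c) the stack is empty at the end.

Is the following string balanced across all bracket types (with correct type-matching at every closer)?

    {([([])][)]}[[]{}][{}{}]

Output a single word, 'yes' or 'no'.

Answer: no

Derivation:
pos 0: push '{'; stack = {
pos 1: push '('; stack = {(
pos 2: push '['; stack = {([
pos 3: push '('; stack = {([(
pos 4: push '['; stack = {([([
pos 5: ']' matches '['; pop; stack = {([(
pos 6: ')' matches '('; pop; stack = {([
pos 7: ']' matches '['; pop; stack = {(
pos 8: push '['; stack = {([
pos 9: saw closer ')' but top of stack is '[' (expected ']') → INVALID
Verdict: type mismatch at position 9: ')' closes '[' → no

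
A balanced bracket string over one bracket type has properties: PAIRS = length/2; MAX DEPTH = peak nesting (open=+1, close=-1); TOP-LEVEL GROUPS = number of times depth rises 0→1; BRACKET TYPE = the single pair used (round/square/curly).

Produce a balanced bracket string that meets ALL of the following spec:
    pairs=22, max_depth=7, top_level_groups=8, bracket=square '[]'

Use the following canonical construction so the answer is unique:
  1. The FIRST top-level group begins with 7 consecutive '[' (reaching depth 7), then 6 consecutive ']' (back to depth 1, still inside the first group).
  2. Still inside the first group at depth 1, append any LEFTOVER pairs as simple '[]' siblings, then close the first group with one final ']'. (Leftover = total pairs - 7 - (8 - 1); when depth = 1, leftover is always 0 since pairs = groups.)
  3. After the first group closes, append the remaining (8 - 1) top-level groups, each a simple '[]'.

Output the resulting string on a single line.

Spec: pairs=22 depth=7 groups=8
Leftover pairs = 22 - 7 - (8-1) = 8
First group: deep chain of depth 7 + 8 sibling pairs
Remaining 7 groups: simple '[]' each

Answer: [[[[[[[]]]]]][][][][][][][][]][][][][][][][]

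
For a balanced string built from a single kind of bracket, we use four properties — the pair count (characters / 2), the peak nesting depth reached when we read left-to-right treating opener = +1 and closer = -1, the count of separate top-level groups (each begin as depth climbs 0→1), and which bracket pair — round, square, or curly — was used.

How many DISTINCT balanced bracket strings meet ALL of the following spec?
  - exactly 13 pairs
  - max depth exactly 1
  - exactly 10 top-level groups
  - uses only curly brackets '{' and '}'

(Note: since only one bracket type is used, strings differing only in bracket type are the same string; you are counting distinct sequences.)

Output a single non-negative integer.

Spec: pairs=13 depth=1 groups=10
Count(depth <= 1) = 0
Count(depth <= 0) = 0
Count(depth == 1) = 0 - 0 = 0

Answer: 0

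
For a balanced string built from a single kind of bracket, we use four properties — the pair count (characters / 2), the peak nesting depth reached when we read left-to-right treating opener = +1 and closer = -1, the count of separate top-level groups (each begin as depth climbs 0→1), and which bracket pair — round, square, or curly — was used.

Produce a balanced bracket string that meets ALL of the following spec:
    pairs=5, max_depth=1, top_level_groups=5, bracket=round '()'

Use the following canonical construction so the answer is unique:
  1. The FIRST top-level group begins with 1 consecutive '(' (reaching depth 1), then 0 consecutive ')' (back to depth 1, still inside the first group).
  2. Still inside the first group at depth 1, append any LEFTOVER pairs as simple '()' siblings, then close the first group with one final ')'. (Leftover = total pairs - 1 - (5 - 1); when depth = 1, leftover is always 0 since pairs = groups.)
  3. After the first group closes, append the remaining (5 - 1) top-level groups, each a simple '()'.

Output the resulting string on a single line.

Answer: ()()()()()

Derivation:
Spec: pairs=5 depth=1 groups=5
Leftover pairs = 5 - 1 - (5-1) = 0
First group: deep chain of depth 1 + 0 sibling pairs
Remaining 4 groups: simple '()' each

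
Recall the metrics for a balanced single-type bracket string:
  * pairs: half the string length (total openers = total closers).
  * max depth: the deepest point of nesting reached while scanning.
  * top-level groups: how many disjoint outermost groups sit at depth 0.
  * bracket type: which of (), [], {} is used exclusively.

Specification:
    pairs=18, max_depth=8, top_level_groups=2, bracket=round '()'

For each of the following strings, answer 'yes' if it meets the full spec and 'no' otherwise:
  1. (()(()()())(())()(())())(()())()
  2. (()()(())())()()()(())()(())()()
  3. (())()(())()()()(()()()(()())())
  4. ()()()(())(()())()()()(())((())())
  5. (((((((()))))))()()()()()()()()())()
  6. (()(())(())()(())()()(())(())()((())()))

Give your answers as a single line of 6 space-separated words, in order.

String 1 '(()(()()())(())()(())())(()())()': depth seq [1 2 1 2 3 2 3 2 3 2 1 2 3 2 1 2 1 2 3 2 1 2 1 0 1 2 1 2 1 0 1 0]
  -> pairs=16 depth=3 groups=3 -> no
String 2 '(()()(())())()()()(())()(())()()': depth seq [1 2 1 2 1 2 3 2 1 2 1 0 1 0 1 0 1 0 1 2 1 0 1 0 1 2 1 0 1 0 1 0]
  -> pairs=16 depth=3 groups=9 -> no
String 3 '(())()(())()()()(()()()(()())())': depth seq [1 2 1 0 1 0 1 2 1 0 1 0 1 0 1 0 1 2 1 2 1 2 1 2 3 2 3 2 1 2 1 0]
  -> pairs=16 depth=3 groups=7 -> no
String 4 '()()()(())(()())()()()(())((())())': depth seq [1 0 1 0 1 0 1 2 1 0 1 2 1 2 1 0 1 0 1 0 1 0 1 2 1 0 1 2 3 2 1 2 1 0]
  -> pairs=17 depth=3 groups=10 -> no
String 5 '(((((((()))))))()()()()()()()()())()': depth seq [1 2 3 4 5 6 7 8 7 6 5 4 3 2 1 2 1 2 1 2 1 2 1 2 1 2 1 2 1 2 1 2 1 0 1 0]
  -> pairs=18 depth=8 groups=2 -> yes
String 6 '(()(())(())()(())()()(())(())()((())()))': depth seq [1 2 1 2 3 2 1 2 3 2 1 2 1 2 3 2 1 2 1 2 1 2 3 2 1 2 3 2 1 2 1 2 3 4 3 2 3 2 1 0]
  -> pairs=20 depth=4 groups=1 -> no

Answer: no no no no yes no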